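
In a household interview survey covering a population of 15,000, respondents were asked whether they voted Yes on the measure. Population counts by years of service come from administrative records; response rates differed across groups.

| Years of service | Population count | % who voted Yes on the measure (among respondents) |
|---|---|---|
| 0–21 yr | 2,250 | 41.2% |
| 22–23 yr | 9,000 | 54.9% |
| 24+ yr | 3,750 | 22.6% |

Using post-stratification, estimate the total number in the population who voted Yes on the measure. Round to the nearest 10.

6,720

Apply each group's respondent rate to its population count:
  0–21 yr: 2,250 × 41.2% = 927
  22–23 yr: 9,000 × 54.9% = 4941
  24+ yr: 3,750 × 22.6% = 847.5
Estimated total = 6715.5 → 6,720.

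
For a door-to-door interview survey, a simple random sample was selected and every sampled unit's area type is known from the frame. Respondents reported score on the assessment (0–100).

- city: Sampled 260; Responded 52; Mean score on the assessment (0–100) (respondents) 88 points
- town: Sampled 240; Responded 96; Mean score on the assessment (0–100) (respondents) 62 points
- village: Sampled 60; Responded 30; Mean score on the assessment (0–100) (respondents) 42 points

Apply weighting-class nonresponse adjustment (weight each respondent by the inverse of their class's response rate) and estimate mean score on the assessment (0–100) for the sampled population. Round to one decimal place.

Class response rates: city 52/260 = 20%, town 96/240 = 40%, village 30/60 = 50%.
Each respondent's weight = sampled/responded in their class; summing within a class gives n_sampled, so:
  city: 260 × 88 = 22,880
  town: 240 × 62 = 14,880
  village: 60 × 42 = 2520
Adjusted estimate = 40,280 / 560 = 71.9286 → 71.9.

71.9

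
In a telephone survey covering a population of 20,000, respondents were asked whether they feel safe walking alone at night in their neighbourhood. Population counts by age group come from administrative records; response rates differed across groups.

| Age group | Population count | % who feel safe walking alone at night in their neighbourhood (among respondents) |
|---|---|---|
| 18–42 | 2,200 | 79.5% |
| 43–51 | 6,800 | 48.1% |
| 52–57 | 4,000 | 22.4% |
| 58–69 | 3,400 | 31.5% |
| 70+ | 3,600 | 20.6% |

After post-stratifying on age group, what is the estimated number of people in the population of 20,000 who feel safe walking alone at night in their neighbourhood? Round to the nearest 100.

7,700

Each cell contributes its population count × the respondent rate:
  18–42: 2,200 × 79.5% = 1749
  43–51: 6,800 × 48.1% = 3270.8
  52–57: 4,000 × 22.4% = 896
  58–69: 3,400 × 31.5% = 1071
  70+: 3,600 × 20.6% = 741.6
Estimated total = 7728.4 → 7,700.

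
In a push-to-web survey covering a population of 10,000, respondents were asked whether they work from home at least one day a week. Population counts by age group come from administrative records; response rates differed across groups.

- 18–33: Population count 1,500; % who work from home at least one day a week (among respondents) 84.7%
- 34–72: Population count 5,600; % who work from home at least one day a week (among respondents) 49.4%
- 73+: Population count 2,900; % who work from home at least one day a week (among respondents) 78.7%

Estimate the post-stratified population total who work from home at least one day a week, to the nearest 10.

6,320

Each cell contributes its population count × the respondent rate:
  18–33: 1,500 × 84.7% = 1270.5
  34–72: 5,600 × 49.4% = 2766.4
  73+: 2,900 × 78.7% = 2282.3
Estimated total = 6319.2 → 6,320.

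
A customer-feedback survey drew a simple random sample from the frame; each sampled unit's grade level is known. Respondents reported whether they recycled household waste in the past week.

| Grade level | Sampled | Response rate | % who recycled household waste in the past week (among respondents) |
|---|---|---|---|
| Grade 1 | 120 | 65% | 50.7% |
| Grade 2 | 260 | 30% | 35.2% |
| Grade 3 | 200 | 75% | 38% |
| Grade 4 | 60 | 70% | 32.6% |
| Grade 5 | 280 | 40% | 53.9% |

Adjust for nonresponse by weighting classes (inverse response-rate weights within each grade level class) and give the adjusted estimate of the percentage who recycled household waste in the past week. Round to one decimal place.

43.4%

Each respondent's weight = sampled/responded in their class; summing within a class gives n_sampled, so:
  Grade 1: 120 × 50.7 = 6084
  Grade 2: 260 × 35.2 = 9152
  Grade 3: 200 × 38 = 7600
  Grade 4: 60 × 32.6 = 1956
  Grade 5: 280 × 53.9 = 15,092
Adjusted estimate = 39,884 / 920 = 43.3522 → 43.4%.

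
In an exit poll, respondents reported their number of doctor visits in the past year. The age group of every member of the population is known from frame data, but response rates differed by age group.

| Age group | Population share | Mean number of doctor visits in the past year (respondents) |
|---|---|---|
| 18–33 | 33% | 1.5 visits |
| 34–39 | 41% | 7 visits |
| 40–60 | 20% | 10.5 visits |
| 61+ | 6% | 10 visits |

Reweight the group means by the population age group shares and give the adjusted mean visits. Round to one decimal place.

Weight each group's respondent value by its population share:
  18–33: 0.33 × 1.5 = 0.495
  34–39: 0.41 × 7 = 2.87
  40–60: 0.2 × 10.5 = 2.1
  61+: 0.06 × 10 = 0.6
Post-stratified estimate = 6.065 → 6.1.

6.1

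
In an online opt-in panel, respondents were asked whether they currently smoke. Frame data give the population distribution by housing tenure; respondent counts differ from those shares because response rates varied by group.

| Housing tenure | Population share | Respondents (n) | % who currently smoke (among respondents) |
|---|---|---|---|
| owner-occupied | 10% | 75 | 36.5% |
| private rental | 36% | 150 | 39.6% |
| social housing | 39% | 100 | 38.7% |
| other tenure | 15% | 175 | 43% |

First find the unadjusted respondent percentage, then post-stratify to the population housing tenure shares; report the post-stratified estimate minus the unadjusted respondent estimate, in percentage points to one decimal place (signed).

Naive respondent-only estimate (weights = respondent counts):
  (75/500)×36.5 + (150/500)×39.6 + (100/500)×38.7 + (175/500)×43 = 40.145%
Reweighting by population housing tenure shares:
  0.1×36.5 + 0.36×39.6 + 0.39×38.7 + 0.15×43 = 39.449%
Difference = 39.449 − 40.145 = -0.696 pp.

-0.7 percentage points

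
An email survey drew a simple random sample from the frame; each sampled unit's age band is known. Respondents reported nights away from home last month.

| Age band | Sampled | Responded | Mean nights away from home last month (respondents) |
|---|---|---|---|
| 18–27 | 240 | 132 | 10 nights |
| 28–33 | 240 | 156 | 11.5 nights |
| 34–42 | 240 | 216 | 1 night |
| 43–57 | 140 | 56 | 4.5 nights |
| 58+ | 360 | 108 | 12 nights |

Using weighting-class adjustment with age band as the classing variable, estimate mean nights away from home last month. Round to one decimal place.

8.5

Class response rates: 18–27 132/240 = 55%, 28–33 156/240 = 65%, 34–42 216/240 = 90%, 43–57 56/140 = 40%, 58+ 108/360 = 30%.
Each respondent's weight = sampled/responded in their class; summing within a class gives n_sampled, so:
  18–27: 240 × 10 = 2400
  28–33: 240 × 11.5 = 2760
  34–42: 240 × 1 = 240
  43–57: 140 × 4.5 = 630
  58+: 360 × 12 = 4320
Adjusted estimate = 10,350 / 1,220 = 8.48361 → 8.5.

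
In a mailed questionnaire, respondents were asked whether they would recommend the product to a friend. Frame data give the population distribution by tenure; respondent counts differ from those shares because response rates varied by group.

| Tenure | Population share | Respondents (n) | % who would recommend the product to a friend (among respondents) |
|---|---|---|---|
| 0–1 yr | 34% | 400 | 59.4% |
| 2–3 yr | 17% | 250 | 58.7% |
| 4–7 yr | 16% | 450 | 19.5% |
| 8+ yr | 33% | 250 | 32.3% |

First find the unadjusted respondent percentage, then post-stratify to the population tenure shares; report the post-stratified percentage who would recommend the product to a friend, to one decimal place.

Naive respondent-only estimate (weights = respondent counts):
  (400/1350)×59.4 + (250/1350)×58.7 + (450/1350)×19.5 + (250/1350)×32.3 = 40.9519%
Reweighting by population tenure shares:
  0.34×59.4 + 0.17×58.7 + 0.16×19.5 + 0.33×32.3 = 43.954%

44.0%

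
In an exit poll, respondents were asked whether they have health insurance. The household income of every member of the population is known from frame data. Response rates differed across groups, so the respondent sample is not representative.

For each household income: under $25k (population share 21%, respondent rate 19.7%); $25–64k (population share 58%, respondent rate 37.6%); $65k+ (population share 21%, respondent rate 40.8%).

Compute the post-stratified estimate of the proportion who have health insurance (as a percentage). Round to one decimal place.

34.5%

Each cell contributes population-share × respondent value:
  under $25k: 0.21 × 19.7 = 4.137
  $25–64k: 0.58 × 37.6 = 21.808
  $65k+: 0.21 × 40.8 = 8.568
Post-stratified estimate = 34.513 → 34.5%.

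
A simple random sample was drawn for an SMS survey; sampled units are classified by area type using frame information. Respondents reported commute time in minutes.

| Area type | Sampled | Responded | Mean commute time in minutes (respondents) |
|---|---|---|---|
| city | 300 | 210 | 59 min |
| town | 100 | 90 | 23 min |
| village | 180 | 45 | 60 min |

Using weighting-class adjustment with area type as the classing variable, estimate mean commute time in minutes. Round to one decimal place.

Class response rates: city 210/300 = 70%, town 90/100 = 90%, village 45/180 = 25%.
Inverse-response-rate weighting restores each class to its sampled count, so class totals weight by n_sampled:
  city: 300 × 59 = 17,700
  town: 100 × 23 = 2300
  village: 180 × 60 = 10,800
Adjusted estimate = 30,800 / 580 = 53.1034 → 53.1.

53.1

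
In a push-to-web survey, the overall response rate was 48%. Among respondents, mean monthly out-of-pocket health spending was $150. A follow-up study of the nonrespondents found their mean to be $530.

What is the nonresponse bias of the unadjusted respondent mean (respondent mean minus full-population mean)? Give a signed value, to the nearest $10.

Nonresponse fraction = 1 − 0.48 = 0.52.
Bias = (nonresponse fraction) × (respondent mean − nonrespondent mean)
     = 0.52 × (150 − 530) = 0.52 × -380 = -197.6.

-$200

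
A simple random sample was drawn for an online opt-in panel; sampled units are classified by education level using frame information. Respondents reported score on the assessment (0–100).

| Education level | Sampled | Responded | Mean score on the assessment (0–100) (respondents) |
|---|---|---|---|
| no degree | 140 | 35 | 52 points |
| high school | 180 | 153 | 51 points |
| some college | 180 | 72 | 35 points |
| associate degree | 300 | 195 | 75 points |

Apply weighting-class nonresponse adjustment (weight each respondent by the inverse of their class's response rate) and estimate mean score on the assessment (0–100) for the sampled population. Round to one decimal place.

Response rates by class: no degree 35/140 = 25%, high school 153/180 = 85%, some college 72/180 = 40%, associate degree 195/300 = 65%.
With weight = n_sampled/n_responded per class, the weighted class total is n_sampled:
  no degree: 140 × 52 = 7280
  high school: 180 × 51 = 9180
  some college: 180 × 35 = 6300
  associate degree: 300 × 75 = 22,500
Adjusted estimate = 45,260 / 800 = 56.575 → 56.6.

56.6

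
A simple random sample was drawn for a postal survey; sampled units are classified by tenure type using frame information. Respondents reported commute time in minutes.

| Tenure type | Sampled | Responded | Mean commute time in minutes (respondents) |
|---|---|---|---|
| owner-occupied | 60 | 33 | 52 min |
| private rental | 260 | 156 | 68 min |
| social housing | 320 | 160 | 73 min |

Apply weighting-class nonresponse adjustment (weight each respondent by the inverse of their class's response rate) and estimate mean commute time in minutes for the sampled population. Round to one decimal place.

Response rates by class: owner-occupied 33/60 = 55%, private rental 156/260 = 60%, social housing 160/320 = 50%.
Weighting each respondent by the inverse class response rate inflates each class back to its sampled size, so the class weight is n_sampled:
  owner-occupied: 60 × 52 = 3120
  private rental: 260 × 68 = 17,680
  social housing: 320 × 73 = 23,360
Adjusted estimate = 44,160 / 640 = 69 → 69.0.

69.0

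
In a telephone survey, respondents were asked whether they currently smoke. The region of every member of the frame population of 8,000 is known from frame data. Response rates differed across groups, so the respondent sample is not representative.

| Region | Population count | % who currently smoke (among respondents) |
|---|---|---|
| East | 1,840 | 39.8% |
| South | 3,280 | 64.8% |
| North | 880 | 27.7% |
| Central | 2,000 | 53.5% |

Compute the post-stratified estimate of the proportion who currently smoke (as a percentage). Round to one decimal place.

Each cell contributes population-share × respondent value:
  East: (1,840/8,000) × 39.8 = 9.154
  South: (3,280/8,000) × 64.8 = 26.568
  North: (880/8,000) × 27.7 = 3.047
  Central: (2,000/8,000) × 53.5 = 13.375
Post-stratified estimate = 52.144 → 52.1%.

52.1%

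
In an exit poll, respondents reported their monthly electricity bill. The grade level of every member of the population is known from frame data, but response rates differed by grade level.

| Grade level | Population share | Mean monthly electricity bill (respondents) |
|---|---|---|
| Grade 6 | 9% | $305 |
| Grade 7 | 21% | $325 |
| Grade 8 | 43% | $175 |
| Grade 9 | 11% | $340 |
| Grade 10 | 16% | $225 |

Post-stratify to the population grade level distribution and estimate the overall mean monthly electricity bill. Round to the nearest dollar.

Weight each group's respondent value by its population share:
  Grade 6: 0.09 × 305 = 27.45
  Grade 7: 0.21 × 325 = 68.25
  Grade 8: 0.43 × 175 = 75.25
  Grade 9: 0.11 × 340 = 37.4
  Grade 10: 0.16 × 225 = 36
Post-stratified estimate = 244.35 → $244.

$244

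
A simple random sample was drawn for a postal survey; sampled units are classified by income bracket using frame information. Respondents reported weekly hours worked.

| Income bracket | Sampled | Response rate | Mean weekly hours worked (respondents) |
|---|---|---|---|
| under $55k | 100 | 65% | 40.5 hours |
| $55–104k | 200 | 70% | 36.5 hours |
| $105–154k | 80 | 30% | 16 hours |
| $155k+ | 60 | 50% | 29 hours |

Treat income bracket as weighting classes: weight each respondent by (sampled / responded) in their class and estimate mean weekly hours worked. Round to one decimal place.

Inverse-response-rate weighting restores each class to its sampled count, so class totals weight by n_sampled:
  under $55k: 100 × 40.5 = 4050
  $55–104k: 200 × 36.5 = 7300
  $105–154k: 80 × 16 = 1280
  $155k+: 60 × 29 = 1740
Adjusted estimate = 14,370 / 440 = 32.6591 → 32.7.

32.7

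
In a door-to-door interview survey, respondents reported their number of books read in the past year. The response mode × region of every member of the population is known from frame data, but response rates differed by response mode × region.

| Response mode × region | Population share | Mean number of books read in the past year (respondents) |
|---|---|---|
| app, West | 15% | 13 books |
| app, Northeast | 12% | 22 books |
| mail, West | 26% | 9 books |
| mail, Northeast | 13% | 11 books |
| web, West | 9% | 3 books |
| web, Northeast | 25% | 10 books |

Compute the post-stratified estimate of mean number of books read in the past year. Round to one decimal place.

Post-stratification weights by population share, not respondent share:
  app, West: 0.15 × 13 = 1.95
  app, Northeast: 0.12 × 22 = 2.64
  mail, West: 0.26 × 9 = 2.34
  mail, Northeast: 0.13 × 11 = 1.43
  web, West: 0.09 × 3 = 0.27
  web, Northeast: 0.25 × 10 = 2.5
Post-stratified estimate = 11.13 → 11.1.

11.1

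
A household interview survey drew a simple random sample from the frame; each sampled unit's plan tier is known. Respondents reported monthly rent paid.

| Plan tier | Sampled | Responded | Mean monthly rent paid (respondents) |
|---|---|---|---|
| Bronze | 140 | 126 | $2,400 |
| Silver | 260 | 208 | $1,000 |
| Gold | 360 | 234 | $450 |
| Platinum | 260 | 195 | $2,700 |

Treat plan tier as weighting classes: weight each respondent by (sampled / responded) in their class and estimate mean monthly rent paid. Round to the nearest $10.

$1,430

Class response rates: Bronze 126/140 = 90%, Silver 208/260 = 80%, Gold 234/360 = 65%, Platinum 195/260 = 75%.
Inverse-response-rate weighting restores each class to its sampled count, so class totals weight by n_sampled:
  Bronze: 140 × 2400 = 336,000
  Silver: 260 × 1000 = 260,000
  Gold: 360 × 450 = 162,000
  Platinum: 260 × 2700 = 702,000
Adjusted estimate = 1,460,000 / 1,020 = 1431.37 → $1,430.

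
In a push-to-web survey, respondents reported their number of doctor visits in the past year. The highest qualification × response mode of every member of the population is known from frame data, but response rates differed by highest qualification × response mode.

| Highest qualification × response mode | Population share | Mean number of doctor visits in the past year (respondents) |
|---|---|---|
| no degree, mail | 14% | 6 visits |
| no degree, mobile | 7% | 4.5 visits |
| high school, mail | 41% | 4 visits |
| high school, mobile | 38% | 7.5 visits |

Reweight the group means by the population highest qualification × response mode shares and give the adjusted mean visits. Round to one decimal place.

Each cell contributes population-share × respondent value:
  no degree, mail: 0.14 × 6 = 0.84
  no degree, mobile: 0.07 × 4.5 = 0.315
  high school, mail: 0.41 × 4 = 1.64
  high school, mobile: 0.38 × 7.5 = 2.85
Post-stratified estimate = 5.645 → 5.6.

5.6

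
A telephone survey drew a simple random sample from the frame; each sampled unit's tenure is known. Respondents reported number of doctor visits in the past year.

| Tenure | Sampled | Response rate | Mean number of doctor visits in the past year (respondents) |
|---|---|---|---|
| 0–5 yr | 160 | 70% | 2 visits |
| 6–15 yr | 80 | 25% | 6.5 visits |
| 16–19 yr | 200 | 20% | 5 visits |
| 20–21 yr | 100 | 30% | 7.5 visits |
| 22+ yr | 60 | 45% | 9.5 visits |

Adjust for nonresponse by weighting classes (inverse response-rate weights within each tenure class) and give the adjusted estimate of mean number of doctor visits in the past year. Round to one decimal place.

Weighting each respondent by the inverse class response rate inflates each class back to its sampled size, so the class weight is n_sampled:
  0–5 yr: 160 × 2 = 320
  6–15 yr: 80 × 6.5 = 520
  16–19 yr: 200 × 5 = 1000
  20–21 yr: 100 × 7.5 = 750
  22+ yr: 60 × 9.5 = 570
Adjusted estimate = 3160 / 600 = 5.26667 → 5.3.

5.3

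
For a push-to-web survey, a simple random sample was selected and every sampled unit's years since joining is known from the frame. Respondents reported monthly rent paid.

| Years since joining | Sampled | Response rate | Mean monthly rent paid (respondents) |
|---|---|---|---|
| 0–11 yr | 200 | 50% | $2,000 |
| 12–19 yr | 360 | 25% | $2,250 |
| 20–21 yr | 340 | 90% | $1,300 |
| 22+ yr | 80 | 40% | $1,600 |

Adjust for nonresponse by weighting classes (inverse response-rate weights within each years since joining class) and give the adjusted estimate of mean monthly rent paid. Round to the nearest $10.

Inverse-response-rate weighting restores each class to its sampled count, so class totals weight by n_sampled:
  0–11 yr: 200 × 2000 = 400,000
  12–19 yr: 360 × 2250 = 810,000
  20–21 yr: 340 × 1300 = 442,000
  22+ yr: 80 × 1600 = 128,000
Adjusted estimate = 1,780,000 / 980 = 1816.33 → $1,820.

$1,820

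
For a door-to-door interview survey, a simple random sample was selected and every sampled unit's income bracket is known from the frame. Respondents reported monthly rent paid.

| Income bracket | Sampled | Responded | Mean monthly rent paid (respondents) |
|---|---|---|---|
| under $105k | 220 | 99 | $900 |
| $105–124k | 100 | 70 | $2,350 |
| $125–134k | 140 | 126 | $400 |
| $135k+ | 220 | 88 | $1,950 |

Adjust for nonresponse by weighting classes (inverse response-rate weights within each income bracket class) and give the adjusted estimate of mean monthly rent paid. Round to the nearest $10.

$1,350

Response rates by class: under $105k 99/220 = 45%, $105–124k 70/100 = 70%, $125–134k 126/140 = 90%, $135k+ 88/220 = 40%.
Weighting each respondent by the inverse class response rate inflates each class back to its sampled size, so the class weight is n_sampled:
  under $105k: 220 × 900 = 198,000
  $105–124k: 100 × 2350 = 235,000
  $125–134k: 140 × 400 = 56,000
  $135k+: 220 × 1950 = 429,000
Adjusted estimate = 918,000 / 680 = 1350 → $1,350.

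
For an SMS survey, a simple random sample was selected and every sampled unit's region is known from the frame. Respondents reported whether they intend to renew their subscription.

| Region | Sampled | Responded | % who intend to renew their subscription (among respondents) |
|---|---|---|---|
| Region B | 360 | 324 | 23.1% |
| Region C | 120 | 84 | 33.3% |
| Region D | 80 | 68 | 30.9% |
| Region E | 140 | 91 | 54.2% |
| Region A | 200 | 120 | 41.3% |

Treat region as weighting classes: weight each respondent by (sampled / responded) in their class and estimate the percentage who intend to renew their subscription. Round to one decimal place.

Class response rates: Region B 324/360 = 90%, Region C 84/120 = 70%, Region D 68/80 = 85%, Region E 91/140 = 65%, Region A 120/200 = 60%.
Inverse-response-rate weighting restores each class to its sampled count, so class totals weight by n_sampled:
  Region B: 360 × 23.1 = 8316
  Region C: 120 × 33.3 = 3996
  Region D: 80 × 30.9 = 2472
  Region E: 140 × 54.2 = 7588
  Region A: 200 × 41.3 = 8260
Adjusted estimate = 30,632 / 900 = 34.0356 → 34.0%.

34.0%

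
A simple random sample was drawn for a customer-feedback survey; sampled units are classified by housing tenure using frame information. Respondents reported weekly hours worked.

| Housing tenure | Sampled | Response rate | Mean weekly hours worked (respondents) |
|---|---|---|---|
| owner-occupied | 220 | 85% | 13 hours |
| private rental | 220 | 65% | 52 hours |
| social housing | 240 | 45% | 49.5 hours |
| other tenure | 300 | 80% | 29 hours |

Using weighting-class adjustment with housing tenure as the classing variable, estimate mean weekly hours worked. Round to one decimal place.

Inverse-response-rate weighting restores each class to its sampled count, so class totals weight by n_sampled:
  owner-occupied: 220 × 13 = 2860
  private rental: 220 × 52 = 11,440
  social housing: 240 × 49.5 = 11,880
  other tenure: 300 × 29 = 8700
Adjusted estimate = 34,880 / 980 = 35.5918 → 35.6.

35.6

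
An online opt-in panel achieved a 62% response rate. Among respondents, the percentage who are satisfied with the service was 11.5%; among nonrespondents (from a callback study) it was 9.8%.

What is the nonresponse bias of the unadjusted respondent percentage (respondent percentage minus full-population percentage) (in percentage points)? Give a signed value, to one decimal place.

+0.6 percentage points

Nonresponse fraction = 1 − 0.62 = 0.38.
Bias = (nonresponse fraction) × (respondent percentage − nonrespondent percentage)
     = 0.38 × (11.5 − 9.8) = 0.38 × 1.7 = 0.646.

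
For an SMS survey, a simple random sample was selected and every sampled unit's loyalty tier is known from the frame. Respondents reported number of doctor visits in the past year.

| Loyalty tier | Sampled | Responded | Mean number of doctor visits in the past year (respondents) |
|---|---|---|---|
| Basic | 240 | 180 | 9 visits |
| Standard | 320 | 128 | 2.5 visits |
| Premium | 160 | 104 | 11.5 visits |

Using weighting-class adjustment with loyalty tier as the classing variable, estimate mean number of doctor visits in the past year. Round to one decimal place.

Response rates by class: Basic 180/240 = 75%, Standard 128/320 = 40%, Premium 104/160 = 65%.
With weight = n_sampled/n_responded per class, the weighted class total is n_sampled:
  Basic: 240 × 9 = 2160
  Standard: 320 × 2.5 = 800
  Premium: 160 × 11.5 = 1840
Adjusted estimate = 4800 / 720 = 6.66667 → 6.7.

6.7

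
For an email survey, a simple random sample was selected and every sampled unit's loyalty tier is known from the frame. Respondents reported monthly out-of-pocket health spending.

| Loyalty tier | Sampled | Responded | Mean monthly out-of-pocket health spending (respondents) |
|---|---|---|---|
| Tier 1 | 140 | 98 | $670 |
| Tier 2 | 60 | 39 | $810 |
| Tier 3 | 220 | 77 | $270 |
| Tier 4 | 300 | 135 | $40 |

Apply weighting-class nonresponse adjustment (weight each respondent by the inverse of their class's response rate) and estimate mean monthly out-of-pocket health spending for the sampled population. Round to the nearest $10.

$300

Class response rates: Tier 1 98/140 = 70%, Tier 2 39/60 = 65%, Tier 3 77/220 = 35%, Tier 4 135/300 = 45%.
Each respondent's weight = sampled/responded in their class; summing within a class gives n_sampled, so:
  Tier 1: 140 × 670 = 93,800
  Tier 2: 60 × 810 = 48,600
  Tier 3: 220 × 270 = 59,400
  Tier 4: 300 × 40 = 12,000
Adjusted estimate = 213,800 / 720 = 296.944 → $300.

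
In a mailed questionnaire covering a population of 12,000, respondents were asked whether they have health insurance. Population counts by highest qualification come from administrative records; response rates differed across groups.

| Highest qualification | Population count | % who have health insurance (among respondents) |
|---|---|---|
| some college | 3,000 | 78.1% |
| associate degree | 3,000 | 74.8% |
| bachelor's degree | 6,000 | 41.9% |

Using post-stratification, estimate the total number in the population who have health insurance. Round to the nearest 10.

Estimated count per cell = population count × respondent percentage:
  some college: 3,000 × 78.1% = 2343
  associate degree: 3,000 × 74.8% = 2244
  bachelor's degree: 6,000 × 41.9% = 2514
Estimated total = 7101 → 7,100.

7,100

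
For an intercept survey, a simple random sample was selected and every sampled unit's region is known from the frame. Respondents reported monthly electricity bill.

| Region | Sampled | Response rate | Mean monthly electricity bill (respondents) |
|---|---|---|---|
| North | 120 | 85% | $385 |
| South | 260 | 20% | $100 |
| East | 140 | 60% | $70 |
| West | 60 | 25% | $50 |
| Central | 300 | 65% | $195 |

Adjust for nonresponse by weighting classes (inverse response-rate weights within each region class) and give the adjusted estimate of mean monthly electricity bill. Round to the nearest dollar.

$163

Weighting each respondent by the inverse class response rate inflates each class back to its sampled size, so the class weight is n_sampled:
  North: 120 × 385 = 46,200
  South: 260 × 100 = 26,000
  East: 140 × 70 = 9800
  West: 60 × 50 = 3000
  Central: 300 × 195 = 58,500
Adjusted estimate = 143,500 / 880 = 163.068 → $163.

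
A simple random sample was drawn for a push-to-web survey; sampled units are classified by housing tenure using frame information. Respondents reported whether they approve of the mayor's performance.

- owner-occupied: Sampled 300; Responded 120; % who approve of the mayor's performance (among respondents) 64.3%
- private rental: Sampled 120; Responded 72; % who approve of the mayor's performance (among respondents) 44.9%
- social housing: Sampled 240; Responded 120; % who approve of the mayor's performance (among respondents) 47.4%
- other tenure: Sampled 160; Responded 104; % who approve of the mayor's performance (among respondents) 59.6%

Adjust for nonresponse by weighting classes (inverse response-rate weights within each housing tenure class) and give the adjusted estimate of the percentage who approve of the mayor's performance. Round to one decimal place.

55.6%

Response rates by class: owner-occupied 120/300 = 40%, private rental 72/120 = 60%, social housing 120/240 = 50%, other tenure 104/160 = 65%.
Each respondent's weight = sampled/responded in their class; summing within a class gives n_sampled, so:
  owner-occupied: 300 × 64.3 = 19,290
  private rental: 120 × 44.9 = 5388
  social housing: 240 × 47.4 = 11,376
  other tenure: 160 × 59.6 = 9536
Adjusted estimate = 45,590 / 820 = 55.5976 → 55.6%.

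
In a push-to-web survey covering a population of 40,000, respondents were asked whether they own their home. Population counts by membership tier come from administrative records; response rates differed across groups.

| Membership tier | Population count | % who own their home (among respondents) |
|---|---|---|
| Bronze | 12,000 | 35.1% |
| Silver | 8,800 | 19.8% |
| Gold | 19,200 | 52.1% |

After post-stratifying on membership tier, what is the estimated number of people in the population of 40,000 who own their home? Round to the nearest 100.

Estimated count per cell = population count × respondent percentage:
  Bronze: 12,000 × 35.1% = 4212
  Silver: 8,800 × 19.8% = 1742.4
  Gold: 19,200 × 52.1% = 10003.2
Estimated total = 15957.6 → 16,000.

16,000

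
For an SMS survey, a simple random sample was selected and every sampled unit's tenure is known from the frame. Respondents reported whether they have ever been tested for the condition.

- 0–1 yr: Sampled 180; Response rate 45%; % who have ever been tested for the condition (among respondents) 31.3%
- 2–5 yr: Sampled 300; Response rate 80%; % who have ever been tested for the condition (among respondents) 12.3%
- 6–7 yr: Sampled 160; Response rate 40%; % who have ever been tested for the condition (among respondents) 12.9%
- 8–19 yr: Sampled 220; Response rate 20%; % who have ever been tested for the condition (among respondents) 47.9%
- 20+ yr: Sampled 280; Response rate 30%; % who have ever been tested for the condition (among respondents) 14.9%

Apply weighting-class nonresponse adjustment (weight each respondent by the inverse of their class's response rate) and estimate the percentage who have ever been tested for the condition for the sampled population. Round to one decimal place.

With weight = n_sampled/n_responded per class, the weighted class total is n_sampled:
  0–1 yr: 180 × 31.3 = 5634
  2–5 yr: 300 × 12.3 = 3690
  6–7 yr: 160 × 12.9 = 2064
  8–19 yr: 220 × 47.9 = 10,538
  20+ yr: 280 × 14.9 = 4172
Adjusted estimate = 26,098 / 1,140 = 22.893 → 22.9%.

22.9%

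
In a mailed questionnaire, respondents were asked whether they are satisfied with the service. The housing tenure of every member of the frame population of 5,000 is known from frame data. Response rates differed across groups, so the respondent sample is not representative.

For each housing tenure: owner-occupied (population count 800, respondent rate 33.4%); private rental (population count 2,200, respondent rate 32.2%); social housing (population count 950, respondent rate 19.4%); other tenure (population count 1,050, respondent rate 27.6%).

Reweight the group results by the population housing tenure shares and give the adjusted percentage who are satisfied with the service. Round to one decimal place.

29.0%

Each cell contributes population-share × respondent value:
  owner-occupied: (800/5,000) × 33.4 = 5.344
  private rental: (2,200/5,000) × 32.2 = 14.168
  social housing: (950/5,000) × 19.4 = 3.686
  other tenure: (1,050/5,000) × 27.6 = 5.796
Post-stratified estimate = 28.994 → 29.0%.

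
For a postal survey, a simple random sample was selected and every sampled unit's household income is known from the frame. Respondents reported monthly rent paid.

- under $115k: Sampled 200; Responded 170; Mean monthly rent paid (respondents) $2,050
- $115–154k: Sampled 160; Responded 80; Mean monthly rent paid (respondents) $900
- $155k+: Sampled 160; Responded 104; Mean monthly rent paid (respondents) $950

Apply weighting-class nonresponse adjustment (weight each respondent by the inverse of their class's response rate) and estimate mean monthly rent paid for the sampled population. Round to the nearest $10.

Class response rates: under $115k 170/200 = 85%, $115–154k 80/160 = 50%, $155k+ 104/160 = 65%.
Each respondent's weight = sampled/responded in their class; summing within a class gives n_sampled, so:
  under $115k: 200 × 2050 = 410,000
  $115–154k: 160 × 900 = 144,000
  $155k+: 160 × 950 = 152,000
Adjusted estimate = 706,000 / 520 = 1357.69 → $1,360.

$1,360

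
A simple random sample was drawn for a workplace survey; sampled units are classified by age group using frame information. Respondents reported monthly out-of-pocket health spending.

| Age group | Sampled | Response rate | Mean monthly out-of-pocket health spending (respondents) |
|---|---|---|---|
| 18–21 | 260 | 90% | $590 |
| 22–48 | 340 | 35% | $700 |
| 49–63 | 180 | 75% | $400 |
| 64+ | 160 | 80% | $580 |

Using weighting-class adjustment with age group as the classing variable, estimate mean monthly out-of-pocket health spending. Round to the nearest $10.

Each respondent's weight = sampled/responded in their class; summing within a class gives n_sampled, so:
  18–21: 260 × 590 = 153,400
  22–48: 340 × 700 = 238,000
  49–63: 180 × 400 = 72,000
  64+: 160 × 580 = 92,800
Adjusted estimate = 556,200 / 940 = 591.702 → $590.

$590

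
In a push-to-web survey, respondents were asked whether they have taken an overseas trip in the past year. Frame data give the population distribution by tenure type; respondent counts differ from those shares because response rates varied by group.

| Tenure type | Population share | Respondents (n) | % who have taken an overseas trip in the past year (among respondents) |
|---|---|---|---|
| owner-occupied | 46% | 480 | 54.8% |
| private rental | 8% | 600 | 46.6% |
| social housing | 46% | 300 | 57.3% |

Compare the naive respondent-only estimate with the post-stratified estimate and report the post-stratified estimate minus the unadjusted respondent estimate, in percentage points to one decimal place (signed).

Naive respondent-only estimate (weights = respondent counts):
  (480/1380)×54.8 + (600/1380)×46.6 + (300/1380)×57.3 = 51.7783%
Post-stratified estimate weights by population shares:
  0.46×54.8 + 0.08×46.6 + 0.46×57.3 = 55.294%
Difference = 55.294 − 51.7783 = 3.5157 pp.

+3.5 percentage points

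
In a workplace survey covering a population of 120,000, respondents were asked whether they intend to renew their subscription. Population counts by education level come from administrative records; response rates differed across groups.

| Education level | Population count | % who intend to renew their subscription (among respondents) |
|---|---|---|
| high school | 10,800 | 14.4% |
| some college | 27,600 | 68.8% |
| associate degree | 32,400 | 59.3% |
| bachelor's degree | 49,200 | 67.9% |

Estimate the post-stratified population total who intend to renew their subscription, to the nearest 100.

Apply each group's respondent rate to its population count:
  high school: 10,800 × 14.4% = 1555.2
  some college: 27,600 × 68.8% = 18988.8
  associate degree: 32,400 × 59.3% = 19213.2
  bachelor's degree: 49,200 × 67.9% = 33406.8
Estimated total = 73,164 → 73,200.

73,200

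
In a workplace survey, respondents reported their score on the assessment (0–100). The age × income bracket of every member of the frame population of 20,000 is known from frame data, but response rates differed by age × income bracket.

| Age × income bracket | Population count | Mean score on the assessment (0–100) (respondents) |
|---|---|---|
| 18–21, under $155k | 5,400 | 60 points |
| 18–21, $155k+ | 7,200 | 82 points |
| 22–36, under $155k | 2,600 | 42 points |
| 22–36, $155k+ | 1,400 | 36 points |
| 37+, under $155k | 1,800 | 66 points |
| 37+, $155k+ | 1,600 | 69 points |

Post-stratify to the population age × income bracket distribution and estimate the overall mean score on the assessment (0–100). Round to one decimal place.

Weight each group's respondent value by its population share:
  18–21, under $155k: (5,400/20,000) × 60 = 16.2
  18–21, $155k+: (7,200/20,000) × 82 = 29.52
  22–36, under $155k: (2,600/20,000) × 42 = 5.46
  22–36, $155k+: (1,400/20,000) × 36 = 2.52
  37+, under $155k: (1,800/20,000) × 66 = 5.94
  37+, $155k+: (1,600/20,000) × 69 = 5.52
Post-stratified estimate = 65.16 → 65.2.

65.2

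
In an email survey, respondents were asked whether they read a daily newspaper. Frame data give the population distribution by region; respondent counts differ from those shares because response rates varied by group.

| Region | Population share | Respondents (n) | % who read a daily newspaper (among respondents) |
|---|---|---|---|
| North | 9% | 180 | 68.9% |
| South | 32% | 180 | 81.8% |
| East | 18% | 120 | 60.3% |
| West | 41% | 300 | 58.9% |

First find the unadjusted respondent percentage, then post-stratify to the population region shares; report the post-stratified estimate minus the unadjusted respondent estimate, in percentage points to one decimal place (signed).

+0.7 percentage points

Naive respondent-only estimate (weights = respondent counts):
  (180/780)×68.9 + (180/780)×81.8 + (120/780)×60.3 + (300/780)×58.9 = 66.7077%
Post-stratified estimate weights by population shares:
  0.09×68.9 + 0.32×81.8 + 0.18×60.3 + 0.41×58.9 = 67.38%
Difference = 67.38 − 66.7077 = 0.6723 pp.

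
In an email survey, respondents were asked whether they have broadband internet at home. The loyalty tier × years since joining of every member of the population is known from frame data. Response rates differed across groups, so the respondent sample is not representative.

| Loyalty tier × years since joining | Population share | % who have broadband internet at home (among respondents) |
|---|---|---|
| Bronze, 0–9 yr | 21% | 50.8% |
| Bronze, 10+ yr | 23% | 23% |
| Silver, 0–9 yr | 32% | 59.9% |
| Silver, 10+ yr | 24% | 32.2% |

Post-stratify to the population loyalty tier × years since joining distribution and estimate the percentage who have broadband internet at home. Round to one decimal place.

42.9%

Post-stratification weights by population share, not respondent share:
  Bronze, 0–9 yr: 0.21 × 50.8 = 10.668
  Bronze, 10+ yr: 0.23 × 23 = 5.29
  Silver, 0–9 yr: 0.32 × 59.9 = 19.168
  Silver, 10+ yr: 0.24 × 32.2 = 7.728
Post-stratified estimate = 42.854 → 42.9%.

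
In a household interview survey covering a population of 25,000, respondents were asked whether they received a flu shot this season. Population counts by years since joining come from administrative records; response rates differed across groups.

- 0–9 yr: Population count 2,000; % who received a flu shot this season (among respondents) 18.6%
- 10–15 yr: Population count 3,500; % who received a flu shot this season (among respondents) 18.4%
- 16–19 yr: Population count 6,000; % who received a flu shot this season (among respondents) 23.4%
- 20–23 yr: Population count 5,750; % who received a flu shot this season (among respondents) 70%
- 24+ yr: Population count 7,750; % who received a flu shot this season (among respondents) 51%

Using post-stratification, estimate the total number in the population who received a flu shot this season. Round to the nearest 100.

10,400

Estimated count per cell = population count × respondent percentage:
  0–9 yr: 2,000 × 18.6% = 372
  10–15 yr: 3,500 × 18.4% = 644
  16–19 yr: 6,000 × 23.4% = 1404
  20–23 yr: 5,750 × 70% = 4025
  24+ yr: 7,750 × 51% = 3952.5
Estimated total = 10397.5 → 10,400.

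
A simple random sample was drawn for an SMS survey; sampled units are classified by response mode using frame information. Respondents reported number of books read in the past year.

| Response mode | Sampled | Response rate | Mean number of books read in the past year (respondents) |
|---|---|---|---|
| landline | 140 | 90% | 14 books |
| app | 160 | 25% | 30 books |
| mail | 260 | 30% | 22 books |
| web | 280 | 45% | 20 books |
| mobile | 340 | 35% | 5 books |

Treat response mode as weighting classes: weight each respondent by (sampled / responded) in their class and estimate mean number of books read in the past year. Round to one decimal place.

Inverse-response-rate weighting restores each class to its sampled count, so class totals weight by n_sampled:
  landline: 140 × 14 = 1960
  app: 160 × 30 = 4800
  mail: 260 × 22 = 5720
  web: 280 × 20 = 5600
  mobile: 340 × 5 = 1700
Adjusted estimate = 19,780 / 1,180 = 16.7627 → 16.8.

16.8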